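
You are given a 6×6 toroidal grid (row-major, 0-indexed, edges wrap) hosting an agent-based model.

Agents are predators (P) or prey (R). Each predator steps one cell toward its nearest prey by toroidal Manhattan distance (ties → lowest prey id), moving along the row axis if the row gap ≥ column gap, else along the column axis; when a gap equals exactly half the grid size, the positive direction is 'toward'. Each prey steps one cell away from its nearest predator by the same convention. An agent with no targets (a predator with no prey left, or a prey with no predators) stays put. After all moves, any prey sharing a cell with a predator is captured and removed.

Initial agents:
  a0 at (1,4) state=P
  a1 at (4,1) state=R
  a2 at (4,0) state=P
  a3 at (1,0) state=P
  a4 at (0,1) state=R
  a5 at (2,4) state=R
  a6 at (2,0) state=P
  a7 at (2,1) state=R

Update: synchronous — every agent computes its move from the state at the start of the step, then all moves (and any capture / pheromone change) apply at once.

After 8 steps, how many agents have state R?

2

t=1: a0@(2,4):P a1@(4,2):R a2@(4,1):P a3@(0,0):P a4@(5,1):R a5@(3,4):R a6@(2,1):P a7@(2,2):R
t=2: a0@(3,4):P a1@(4,3):R a2@(4,2):P a3@(5,0):P a4@(0,1):R a5@(4,4):R a6@(2,2):P a7@(2,3):R
t=3: a0@(4,4):P a2@(4,3):P a3@(0,0):P a4@(1,1):R a5@(5,4):R a6@(2,3):P a7@(2,4):R
t=4: a0@(5,4):P a2@(5,3):P a3@(1,0):P a4@(2,1):R a5@(0,4):R a6@(2,4):P a7@(2,5):R
t=5: a0@(0,4):P a2@(0,3):P a3@(2,0):P a4@(3,1):R a5@(1,4):R a6@(2,5):P
t=6: a0@(1,4):P a2@(1,3):P a3@(3,0):P a4@(4,1):R a5@(2,4):R a6@(1,5):P
t=7: a0@(2,4):P a2@(2,3):P a3@(4,0):P a4@(5,1):R a5@(3,4):R a6@(2,5):P
t=8: a0@(3,4):P a2@(3,3):P a3@(5,0):P a4@(0,1):R a5@(4,4):R a6@(3,5):P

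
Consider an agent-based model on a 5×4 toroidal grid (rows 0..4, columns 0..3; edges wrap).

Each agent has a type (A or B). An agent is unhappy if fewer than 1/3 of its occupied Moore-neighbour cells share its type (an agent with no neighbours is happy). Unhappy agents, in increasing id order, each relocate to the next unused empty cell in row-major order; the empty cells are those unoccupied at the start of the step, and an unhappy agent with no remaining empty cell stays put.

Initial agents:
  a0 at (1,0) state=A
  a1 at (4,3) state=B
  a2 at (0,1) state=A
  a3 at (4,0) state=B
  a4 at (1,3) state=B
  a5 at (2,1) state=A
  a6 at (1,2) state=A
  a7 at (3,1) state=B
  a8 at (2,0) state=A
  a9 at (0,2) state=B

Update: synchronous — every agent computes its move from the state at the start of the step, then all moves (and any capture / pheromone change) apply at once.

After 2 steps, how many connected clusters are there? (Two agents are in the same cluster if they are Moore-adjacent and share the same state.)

t=1: a0@(1,0):A a1@(4,3):B a2@(0,1):A a3@(4,0):B a4@(0,0):B a5@(2,1):A a6@(1,2):A a7@(3,1):B a8@(2,0):A a9@(0,2):B
t=2: (unchanged — steady state)

2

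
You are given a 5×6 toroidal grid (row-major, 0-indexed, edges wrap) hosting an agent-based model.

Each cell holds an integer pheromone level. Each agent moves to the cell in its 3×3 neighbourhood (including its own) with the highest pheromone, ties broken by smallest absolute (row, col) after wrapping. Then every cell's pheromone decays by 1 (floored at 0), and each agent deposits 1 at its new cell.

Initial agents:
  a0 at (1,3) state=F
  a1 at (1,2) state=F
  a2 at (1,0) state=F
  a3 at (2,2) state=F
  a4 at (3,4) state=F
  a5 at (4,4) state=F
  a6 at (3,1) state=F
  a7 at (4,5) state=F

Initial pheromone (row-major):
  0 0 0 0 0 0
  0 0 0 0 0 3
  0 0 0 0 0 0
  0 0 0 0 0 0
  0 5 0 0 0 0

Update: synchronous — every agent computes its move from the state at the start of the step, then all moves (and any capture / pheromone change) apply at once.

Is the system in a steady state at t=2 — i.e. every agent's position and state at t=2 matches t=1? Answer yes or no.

no

t=1: a0@(0,2) a1@(0,1) a2@(1,5) a3@(1,1) a4@(2,3) a5@(0,3) a6@(4,1) a7@(0,0) | pheromone: 1 1 1 1 0 0 / 0 1 0 0 0 3 / 0 0 0 1 0 0 / 0 0 0 0 0 0 / 0 5 0 0 0 0
t=2: a0@(4,1) a1@(4,1) a2@(1,5) a3@(0,0) a4@(2,3) a5@(0,2) a6@(4,1) a7@(4,1) | pheromone: 1 0 1 0 0 0 / 0 0 0 0 0 3 / 0 0 0 1 0 0 / 0 0 0 0 0 0 / 0 8 0 0 0 0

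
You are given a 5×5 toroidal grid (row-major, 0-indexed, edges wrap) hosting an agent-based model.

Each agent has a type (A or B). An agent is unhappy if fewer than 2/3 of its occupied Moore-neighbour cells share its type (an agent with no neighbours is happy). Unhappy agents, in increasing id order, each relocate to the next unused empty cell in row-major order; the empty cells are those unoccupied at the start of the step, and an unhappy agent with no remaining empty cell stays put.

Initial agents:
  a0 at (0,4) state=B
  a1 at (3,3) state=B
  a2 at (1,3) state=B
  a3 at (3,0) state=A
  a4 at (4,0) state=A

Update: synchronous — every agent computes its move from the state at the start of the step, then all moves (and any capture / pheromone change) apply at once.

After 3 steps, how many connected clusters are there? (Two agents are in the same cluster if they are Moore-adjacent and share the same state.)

4

t=1: a0@(0,0):B a1@(3,3):B a2@(1,3):B a3@(3,0):A a4@(0,1):A
t=2: a0@(0,2):B a1@(3,3):B a2@(1,3):B a3@(3,0):A a4@(0,3):A
t=3: a0@(0,0):B a1@(3,3):B a2@(0,1):B a3@(3,0):A a4@(0,4):A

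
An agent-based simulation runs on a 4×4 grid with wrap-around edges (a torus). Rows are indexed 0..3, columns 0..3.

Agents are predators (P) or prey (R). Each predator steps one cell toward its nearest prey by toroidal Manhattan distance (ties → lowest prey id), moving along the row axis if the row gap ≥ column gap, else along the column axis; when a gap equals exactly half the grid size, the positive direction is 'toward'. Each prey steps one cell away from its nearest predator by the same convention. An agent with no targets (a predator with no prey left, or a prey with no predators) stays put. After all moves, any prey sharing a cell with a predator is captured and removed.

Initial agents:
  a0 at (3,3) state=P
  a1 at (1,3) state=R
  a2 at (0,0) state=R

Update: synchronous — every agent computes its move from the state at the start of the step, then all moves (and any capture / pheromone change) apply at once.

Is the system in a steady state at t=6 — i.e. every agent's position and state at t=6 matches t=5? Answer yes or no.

t=1: a0@(0,3):P a2@(1,0):R
t=2: a0@(1,3):P a2@(2,0):R
t=3: a0@(2,3):P a2@(3,0):R
t=4: a0@(3,3):P a2@(0,0):R
t=5: a0@(0,3):P a2@(1,0):R
t=6: a0@(1,3):P a2@(2,0):R

no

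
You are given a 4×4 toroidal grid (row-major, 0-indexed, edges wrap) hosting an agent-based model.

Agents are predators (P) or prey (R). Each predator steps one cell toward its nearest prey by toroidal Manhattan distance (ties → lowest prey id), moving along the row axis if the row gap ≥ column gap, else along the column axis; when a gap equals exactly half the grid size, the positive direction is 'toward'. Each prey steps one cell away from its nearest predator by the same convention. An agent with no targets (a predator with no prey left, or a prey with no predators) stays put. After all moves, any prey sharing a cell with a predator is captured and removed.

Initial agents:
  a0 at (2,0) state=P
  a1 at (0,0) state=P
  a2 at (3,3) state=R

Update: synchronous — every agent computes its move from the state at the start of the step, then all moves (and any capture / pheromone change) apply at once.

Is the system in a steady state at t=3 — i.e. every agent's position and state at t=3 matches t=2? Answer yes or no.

t=1: a0@(3,0):P a1@(3,0):P a2@(0,3):R
t=2: a0@(0,0):P a1@(0,0):P a2@(1,3):R
t=3: a0@(1,0):P a1@(1,0):P a2@(2,3):R

no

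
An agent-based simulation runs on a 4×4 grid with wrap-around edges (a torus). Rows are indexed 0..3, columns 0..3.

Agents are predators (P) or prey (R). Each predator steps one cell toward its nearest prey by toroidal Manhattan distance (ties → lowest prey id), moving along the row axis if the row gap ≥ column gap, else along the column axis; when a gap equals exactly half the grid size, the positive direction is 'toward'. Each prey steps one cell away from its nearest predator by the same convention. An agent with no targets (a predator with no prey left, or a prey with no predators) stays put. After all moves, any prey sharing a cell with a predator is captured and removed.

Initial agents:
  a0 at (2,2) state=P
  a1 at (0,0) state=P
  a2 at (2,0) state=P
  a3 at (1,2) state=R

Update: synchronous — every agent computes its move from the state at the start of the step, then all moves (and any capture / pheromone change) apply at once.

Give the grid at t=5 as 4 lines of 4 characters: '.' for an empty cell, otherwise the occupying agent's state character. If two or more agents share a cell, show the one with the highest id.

t=1: a0@(1,2):P a1@(0,1):P a2@(2,1):P a3@(0,2):R
t=2: a0@(0,2):P a1@(0,2):P a2@(3,1):P a3@(3,2):R
t=3: a0@(3,2):P a1@(3,2):P a2@(3,2):P a3@(2,2):R
t=4: a0@(2,2):P a1@(2,2):P a2@(2,2):P a3@(1,2):R
t=5: a0@(1,2):P a1@(1,2):P a2@(1,2):P a3@(0,2):R

..R.
..P.
....
....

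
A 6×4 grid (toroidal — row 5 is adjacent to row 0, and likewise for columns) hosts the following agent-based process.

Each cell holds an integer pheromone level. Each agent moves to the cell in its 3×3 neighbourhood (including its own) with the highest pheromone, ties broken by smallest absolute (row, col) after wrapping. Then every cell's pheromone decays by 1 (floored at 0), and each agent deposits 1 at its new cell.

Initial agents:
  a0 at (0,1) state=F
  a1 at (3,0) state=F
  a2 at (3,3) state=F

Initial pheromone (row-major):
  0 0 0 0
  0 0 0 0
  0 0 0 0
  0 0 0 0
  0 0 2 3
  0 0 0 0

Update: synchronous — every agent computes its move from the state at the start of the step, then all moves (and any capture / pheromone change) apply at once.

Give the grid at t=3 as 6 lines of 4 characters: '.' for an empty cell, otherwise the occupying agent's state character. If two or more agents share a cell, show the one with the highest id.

F...
....
....
....
...F
....

t=1: a0@(0,0) a1@(4,3) a2@(4,3) | pheromone: 1 0 0 0 / 0 0 0 0 / 0 0 0 0 / 0 0 0 0 / 0 0 1 4 / 0 0 0 0
t=2: a0@(0,0) a1@(4,3) a2@(4,3) | pheromone: 1 0 0 0 / 0 0 0 0 / 0 0 0 0 / 0 0 0 0 / 0 0 0 5 / 0 0 0 0
t=3: a0@(0,0) a1@(4,3) a2@(4,3) | pheromone: 1 0 0 0 / 0 0 0 0 / 0 0 0 0 / 0 0 0 0 / 0 0 0 6 / 0 0 0 0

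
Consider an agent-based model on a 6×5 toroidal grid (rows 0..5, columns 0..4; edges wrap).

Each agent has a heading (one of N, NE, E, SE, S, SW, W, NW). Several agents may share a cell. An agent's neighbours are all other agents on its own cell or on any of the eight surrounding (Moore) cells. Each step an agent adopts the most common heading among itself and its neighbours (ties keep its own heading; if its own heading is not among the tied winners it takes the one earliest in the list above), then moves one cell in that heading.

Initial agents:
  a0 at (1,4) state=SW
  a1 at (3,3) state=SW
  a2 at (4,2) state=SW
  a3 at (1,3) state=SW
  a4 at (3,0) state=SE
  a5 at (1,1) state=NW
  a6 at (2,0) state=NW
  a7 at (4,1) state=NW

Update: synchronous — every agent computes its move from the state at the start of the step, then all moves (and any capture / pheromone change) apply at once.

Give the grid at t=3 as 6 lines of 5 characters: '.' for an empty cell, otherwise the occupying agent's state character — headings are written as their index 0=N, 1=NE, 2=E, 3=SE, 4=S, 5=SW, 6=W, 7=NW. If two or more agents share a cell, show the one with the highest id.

5.7..
...75
.....
.....
55.7.
..7..

t=1: a0@(2,3):SW a1@(4,2):SW a2@(5,1):SW a3@(2,2):SW a4@(2,4):NW a5@(0,0):NW a6@(1,4):NW a7@(3,0):NW
t=2: a0@(3,2):SW a1@(5,1):SW a2@(0,0):SW a3@(3,1):SW a4@(1,3):NW a5@(5,4):NW a6@(0,3):NW a7@(2,4):NW
t=3: a0@(4,1):SW a1@(0,0):SW a2@(1,4):SW a3@(4,0):SW a4@(0,2):NW a5@(4,3):NW a6@(5,2):NW a7@(1,3):NW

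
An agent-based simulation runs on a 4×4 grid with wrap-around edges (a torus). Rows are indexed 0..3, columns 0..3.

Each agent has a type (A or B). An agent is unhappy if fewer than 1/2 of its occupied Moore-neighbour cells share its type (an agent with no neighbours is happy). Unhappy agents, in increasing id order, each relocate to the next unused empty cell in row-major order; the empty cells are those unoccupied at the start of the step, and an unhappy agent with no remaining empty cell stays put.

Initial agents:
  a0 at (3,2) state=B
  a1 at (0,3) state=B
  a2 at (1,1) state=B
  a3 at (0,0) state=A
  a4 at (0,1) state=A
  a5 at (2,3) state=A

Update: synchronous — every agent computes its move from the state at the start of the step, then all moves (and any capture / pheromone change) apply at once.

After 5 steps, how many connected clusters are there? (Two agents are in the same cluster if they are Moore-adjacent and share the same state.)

2

t=1: a0@(0,2):B a1@(0,3):B a2@(1,0):B a3@(1,2):A a4@(1,3):A a5@(2,0):A
t=2: a0@(0,0):B a1@(0,3):B a2@(0,1):B a3@(1,1):A a4@(2,1):A a5@(2,0):A
t=3: (unchanged — steady state)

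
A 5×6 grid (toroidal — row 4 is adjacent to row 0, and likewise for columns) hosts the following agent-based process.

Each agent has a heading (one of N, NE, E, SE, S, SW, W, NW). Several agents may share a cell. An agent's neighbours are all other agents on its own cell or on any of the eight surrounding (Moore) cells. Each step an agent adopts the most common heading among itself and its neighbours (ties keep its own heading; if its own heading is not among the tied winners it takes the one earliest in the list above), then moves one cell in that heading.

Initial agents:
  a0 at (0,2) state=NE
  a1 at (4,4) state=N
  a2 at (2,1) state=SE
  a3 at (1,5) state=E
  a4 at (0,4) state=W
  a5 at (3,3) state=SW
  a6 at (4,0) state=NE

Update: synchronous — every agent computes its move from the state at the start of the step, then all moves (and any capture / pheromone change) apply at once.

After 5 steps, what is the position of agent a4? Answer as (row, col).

(4, 1)

t=1: a0@(4,3):NE a1@(3,4):N a2@(3,2):SE a3@(1,0):E a4@(0,3):W a5@(4,2):SW a6@(3,1):NE
t=2: a0@(3,4):NE a1@(2,4):N a2@(2,3):NE a3@(1,1):E a4@(0,2):W a5@(3,3):NE a6@(2,2):NE
t=3: a0@(2,5):NE a1@(1,5):NE a2@(1,4):NE a3@(1,2):E a4@(0,1):W a5@(2,4):NE a6@(1,3):NE
t=4: a0@(1,0):NE a1@(0,0):NE a2@(0,5):NE a3@(1,3):E a4@(0,0):W a5@(1,5):NE a6@(0,4):NE
t=5: a0@(0,1):NE a1@(4,1):NE a2@(4,0):NE a3@(1,4):E a4@(4,1):NE a5@(0,0):NE a6@(4,5):NE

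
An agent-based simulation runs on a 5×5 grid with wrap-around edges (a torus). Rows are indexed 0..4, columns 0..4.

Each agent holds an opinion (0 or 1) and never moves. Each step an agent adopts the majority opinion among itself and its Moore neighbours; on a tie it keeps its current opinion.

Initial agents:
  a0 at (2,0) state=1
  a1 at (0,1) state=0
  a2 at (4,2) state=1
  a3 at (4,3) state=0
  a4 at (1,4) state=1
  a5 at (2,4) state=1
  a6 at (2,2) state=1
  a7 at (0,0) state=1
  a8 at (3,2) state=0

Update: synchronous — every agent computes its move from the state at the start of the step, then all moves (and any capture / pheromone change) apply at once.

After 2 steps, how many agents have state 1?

6

t=1: a0@(2,0):1 a1@(0,1):1 a2@(4,2):0 a3@(4,3):0 a4@(1,4):1 a5@(2,4):1 a6@(2,2):1 a7@(0,0):1 a8@(3,2):0
t=2: (unchanged — steady state)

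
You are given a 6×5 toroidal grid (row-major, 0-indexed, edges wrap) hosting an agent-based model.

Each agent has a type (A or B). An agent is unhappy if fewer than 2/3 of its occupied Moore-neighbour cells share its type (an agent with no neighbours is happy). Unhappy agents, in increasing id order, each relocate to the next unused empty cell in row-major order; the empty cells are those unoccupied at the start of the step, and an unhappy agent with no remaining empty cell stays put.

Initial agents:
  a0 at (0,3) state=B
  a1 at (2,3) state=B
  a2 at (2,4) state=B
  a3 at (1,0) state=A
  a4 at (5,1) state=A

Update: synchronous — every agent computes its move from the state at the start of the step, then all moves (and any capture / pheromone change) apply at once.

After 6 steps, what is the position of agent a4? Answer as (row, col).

(1, 2)

t=1: a0@(0,3):B a1@(2,3):B a2@(0,0):B a3@(0,1):A a4@(5,1):A
t=2: a0@(0,3):B a1@(2,3):B a2@(0,2):B a3@(0,4):A a4@(1,0):A
t=3: a0@(0,0):B a1@(2,3):B a2@(0,2):B a3@(0,1):A a4@(1,0):A
t=4: a0@(0,3):B a1@(2,3):B a2@(0,4):B a3@(1,1):A a4@(1,2):A
t=5: a0@(0,0):B a1@(0,1):B a2@(0,4):B a3@(1,1):A a4@(0,2):A
t=6: a0@(0,0):B a1@(0,3):B a2@(0,4):B a3@(1,0):A a4@(1,2):A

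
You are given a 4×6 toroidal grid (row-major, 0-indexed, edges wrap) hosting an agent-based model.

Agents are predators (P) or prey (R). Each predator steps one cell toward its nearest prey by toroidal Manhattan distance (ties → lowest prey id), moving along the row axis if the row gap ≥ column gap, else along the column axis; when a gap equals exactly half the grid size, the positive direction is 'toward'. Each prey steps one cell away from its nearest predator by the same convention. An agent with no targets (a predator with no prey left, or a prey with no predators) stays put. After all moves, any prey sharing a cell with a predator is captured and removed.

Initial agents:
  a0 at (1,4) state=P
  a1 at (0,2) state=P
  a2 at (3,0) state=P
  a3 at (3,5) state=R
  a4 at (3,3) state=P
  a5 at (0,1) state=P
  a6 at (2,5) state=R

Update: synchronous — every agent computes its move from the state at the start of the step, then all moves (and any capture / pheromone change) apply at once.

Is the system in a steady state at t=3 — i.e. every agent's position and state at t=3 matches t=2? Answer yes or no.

yes

t=1: a0@(2,4):P a1@(0,3):P a2@(3,5):P a4@(3,4):P a5@(0,0):P
t=2: (unchanged — steady state)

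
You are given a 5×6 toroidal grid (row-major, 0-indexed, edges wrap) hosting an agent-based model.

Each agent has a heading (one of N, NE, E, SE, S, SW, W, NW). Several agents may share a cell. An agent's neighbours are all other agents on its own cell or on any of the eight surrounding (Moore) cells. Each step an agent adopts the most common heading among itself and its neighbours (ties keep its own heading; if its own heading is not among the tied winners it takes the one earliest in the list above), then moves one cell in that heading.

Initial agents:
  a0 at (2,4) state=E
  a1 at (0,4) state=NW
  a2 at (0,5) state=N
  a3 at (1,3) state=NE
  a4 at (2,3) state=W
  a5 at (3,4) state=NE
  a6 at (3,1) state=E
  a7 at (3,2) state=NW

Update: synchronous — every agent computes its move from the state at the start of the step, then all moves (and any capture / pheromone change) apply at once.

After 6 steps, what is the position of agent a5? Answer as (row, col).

(2, 4)

t=1: a0@(1,5):NE a1@(4,3):NW a2@(4,5):N a3@(0,4):NE a4@(1,4):NE a5@(2,5):NE a6@(3,2):E a7@(2,1):NW
t=2: a0@(0,0):NE a1@(3,2):NW a2@(3,5):N a3@(4,5):NE a4@(0,5):NE a5@(1,0):NE a6@(2,1):NW a7@(1,0):NW
t=3: a0@(4,1):NE a1@(2,1):NW a2@(2,5):N a3@(3,0):NE a4@(4,0):NE a5@(0,1):NE a6@(1,0):NW a7@(0,1):NE
t=4: a0@(3,2):NE a1@(1,0):NW a2@(1,5):N a3@(2,1):NE a4@(3,1):NE a5@(4,2):NE a6@(0,5):NW a7@(4,2):NE
t=5: a0@(2,3):NE a1@(0,5):NW a2@(0,4):NW a3@(1,2):NE a4@(2,2):NE a5@(3,3):NE a6@(4,4):NW a7@(3,3):NE
t=6: a0@(1,4):NE a1@(4,4):NW a2@(4,3):NW a3@(0,3):NE a4@(1,3):NE a5@(2,4):NE a6@(3,3):NW a7@(2,4):NE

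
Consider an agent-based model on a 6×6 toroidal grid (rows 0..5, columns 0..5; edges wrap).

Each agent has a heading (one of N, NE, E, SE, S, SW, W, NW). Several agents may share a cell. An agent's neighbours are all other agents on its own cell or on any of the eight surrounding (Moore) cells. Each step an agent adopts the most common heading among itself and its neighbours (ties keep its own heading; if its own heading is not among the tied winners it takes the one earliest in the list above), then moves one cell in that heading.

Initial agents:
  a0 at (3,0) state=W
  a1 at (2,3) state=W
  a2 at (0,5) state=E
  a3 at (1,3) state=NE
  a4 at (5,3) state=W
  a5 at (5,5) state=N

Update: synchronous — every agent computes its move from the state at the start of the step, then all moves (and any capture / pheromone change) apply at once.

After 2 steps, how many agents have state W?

3

t=1: a0@(3,5):W a1@(2,2):W a2@(0,0):E a3@(0,4):NE a4@(5,2):W a5@(4,5):N
t=2: a0@(3,4):W a1@(2,1):W a2@(0,1):E a3@(5,5):NE a4@(5,1):W a5@(3,5):N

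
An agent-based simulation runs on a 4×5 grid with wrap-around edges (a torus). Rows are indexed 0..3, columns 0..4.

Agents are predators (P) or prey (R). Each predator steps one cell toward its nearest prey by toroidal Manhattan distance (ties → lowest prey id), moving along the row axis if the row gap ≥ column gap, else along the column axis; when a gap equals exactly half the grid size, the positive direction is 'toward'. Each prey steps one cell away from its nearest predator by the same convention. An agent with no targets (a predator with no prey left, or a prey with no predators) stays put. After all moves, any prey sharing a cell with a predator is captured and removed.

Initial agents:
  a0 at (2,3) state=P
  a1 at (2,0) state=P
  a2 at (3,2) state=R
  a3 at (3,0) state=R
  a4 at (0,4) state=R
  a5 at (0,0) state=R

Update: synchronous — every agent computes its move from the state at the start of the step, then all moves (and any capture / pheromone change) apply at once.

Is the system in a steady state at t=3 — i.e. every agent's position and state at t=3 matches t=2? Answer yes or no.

no

t=1: a0@(3,3):P a1@(3,0):P a2@(0,2):R a3@(0,0):R a4@(3,4):R
t=2: a0@(3,4):P a1@(0,0):P a2@(1,2):R a3@(1,0):R a4@(3,0):R
t=3: a0@(3,0):P a1@(1,0):P a2@(1,3):R a3@(2,0):R a4@(3,1):R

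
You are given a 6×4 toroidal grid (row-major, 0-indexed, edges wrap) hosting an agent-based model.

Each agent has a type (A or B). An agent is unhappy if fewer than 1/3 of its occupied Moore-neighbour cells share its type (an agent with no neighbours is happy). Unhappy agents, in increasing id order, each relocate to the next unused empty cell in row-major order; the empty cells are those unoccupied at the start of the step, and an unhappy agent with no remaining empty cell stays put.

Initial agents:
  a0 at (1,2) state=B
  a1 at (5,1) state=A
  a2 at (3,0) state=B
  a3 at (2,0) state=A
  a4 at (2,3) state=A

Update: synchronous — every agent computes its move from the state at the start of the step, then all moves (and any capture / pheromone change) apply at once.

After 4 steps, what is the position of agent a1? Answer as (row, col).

t=1: a0@(0,0):B a1@(5,1):A a2@(0,1):B a3@(2,0):A a4@(2,3):A
t=2: a0@(0,0):B a1@(0,2):A a2@(0,1):B a3@(2,0):A a4@(2,3):A
t=3: a0@(0,0):B a1@(0,3):A a2@(0,1):B a3@(2,0):A a4@(2,3):A
t=4: a0@(0,0):B a1@(0,2):A a2@(0,1):B a3@(2,0):A a4@(2,3):A

(0, 2)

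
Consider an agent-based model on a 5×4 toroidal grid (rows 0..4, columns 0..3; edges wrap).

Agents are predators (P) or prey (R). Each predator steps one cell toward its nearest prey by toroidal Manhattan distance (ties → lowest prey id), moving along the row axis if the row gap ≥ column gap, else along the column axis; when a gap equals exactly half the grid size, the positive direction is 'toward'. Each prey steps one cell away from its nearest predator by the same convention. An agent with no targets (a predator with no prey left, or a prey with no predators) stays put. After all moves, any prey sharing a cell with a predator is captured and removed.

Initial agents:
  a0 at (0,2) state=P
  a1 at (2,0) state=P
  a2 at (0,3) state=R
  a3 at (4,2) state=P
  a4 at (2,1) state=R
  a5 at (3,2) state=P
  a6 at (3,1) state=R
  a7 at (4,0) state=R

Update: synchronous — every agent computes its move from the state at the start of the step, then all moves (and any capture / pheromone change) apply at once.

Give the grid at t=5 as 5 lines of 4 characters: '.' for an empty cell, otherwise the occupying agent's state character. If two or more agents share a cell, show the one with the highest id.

R.PP
....
.PR.
RP..
....

t=1: a0@(0,3):P a1@(2,1):P a2@(0,0):R a3@(0,2):P a4@(2,2):R a5@(3,1):P a6@(3,0):R a7@(0,0):R
t=2: a0@(0,0):P a1@(2,2):P a2@(0,1):R a3@(0,3):P a4@(2,3):R a5@(3,0):P a6@(3,3):R a7@(0,1):R
t=3: a0@(0,1):P a1@(2,3):P a2@(0,2):R a3@(0,0):P a4@(2,0):R a5@(3,3):P a6@(3,2):R a7@(0,2):R
t=4: a0@(0,2):P a1@(2,0):P a2@(0,3):R a3@(0,1):P a4@(2,1):R a5@(3,2):P a6@(3,1):R a7@(0,3):R
t=5: a0@(0,3):P a1@(2,1):P a2@(0,0):R a3@(0,2):P a4@(2,2):R a5@(3,1):P a6@(3,0):R a7@(0,0):R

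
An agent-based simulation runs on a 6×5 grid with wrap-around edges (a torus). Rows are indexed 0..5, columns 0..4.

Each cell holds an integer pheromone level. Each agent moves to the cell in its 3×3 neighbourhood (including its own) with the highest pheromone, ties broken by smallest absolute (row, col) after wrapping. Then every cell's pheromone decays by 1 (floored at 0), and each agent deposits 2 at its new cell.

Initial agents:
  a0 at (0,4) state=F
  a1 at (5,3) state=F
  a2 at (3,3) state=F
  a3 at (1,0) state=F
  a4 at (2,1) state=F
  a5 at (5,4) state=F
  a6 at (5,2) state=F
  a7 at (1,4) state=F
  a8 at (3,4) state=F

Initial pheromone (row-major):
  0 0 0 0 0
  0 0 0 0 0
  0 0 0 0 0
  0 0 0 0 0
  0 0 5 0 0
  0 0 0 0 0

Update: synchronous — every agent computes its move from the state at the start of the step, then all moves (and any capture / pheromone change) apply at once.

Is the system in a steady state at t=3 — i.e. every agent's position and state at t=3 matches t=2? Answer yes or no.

no

t=1: a0@(0,0) a1@(4,2) a2@(4,2) a3@(0,0) a4@(1,0) a5@(0,0) a6@(4,2) a7@(0,0) a8@(2,0) | pheromone: 8 0 0 0 0 / 2 0 0 0 0 / 2 0 0 0 0 / 0 0 0 0 0 / 0 0 10 0 0 / 0 0 0 0 0
t=2: a0@(0,0) a1@(4,2) a2@(4,2) a3@(0,0) a4@(0,0) a5@(0,0) a6@(4,2) a7@(0,0) a8@(1,0) | pheromone: 17 0 0 0 0 / 3 0 0 0 0 / 1 0 0 0 0 / 0 0 0 0 0 / 0 0 15 0 0 / 0 0 0 0 0
t=3: a0@(0,0) a1@(4,2) a2@(4,2) a3@(0,0) a4@(0,0) a5@(0,0) a6@(4,2) a7@(0,0) a8@(0,0) | pheromone: 28 0 0 0 0 / 2 0 0 0 0 / 0 0 0 0 0 / 0 0 0 0 0 / 0 0 20 0 0 / 0 0 0 0 0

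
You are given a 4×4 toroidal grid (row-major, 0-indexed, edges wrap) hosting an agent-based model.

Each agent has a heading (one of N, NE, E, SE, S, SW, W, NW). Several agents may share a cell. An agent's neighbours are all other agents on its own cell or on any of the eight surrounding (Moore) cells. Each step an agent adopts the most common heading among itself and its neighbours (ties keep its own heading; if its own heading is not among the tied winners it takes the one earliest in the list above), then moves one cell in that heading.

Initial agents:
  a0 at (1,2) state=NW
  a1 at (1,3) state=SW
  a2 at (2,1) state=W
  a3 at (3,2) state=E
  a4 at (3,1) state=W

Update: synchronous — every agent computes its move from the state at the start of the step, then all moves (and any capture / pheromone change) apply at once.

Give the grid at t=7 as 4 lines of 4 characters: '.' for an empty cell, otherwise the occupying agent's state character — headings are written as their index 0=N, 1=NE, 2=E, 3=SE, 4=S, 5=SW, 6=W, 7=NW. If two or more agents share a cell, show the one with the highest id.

...6
....
..6.
6.66

t=1: a0@(0,1):NW a1@(2,2):SW a2@(2,0):W a3@(3,1):W a4@(3,0):W
t=2: a0@(0,0):W a1@(3,1):SW a2@(2,3):W a3@(3,0):W a4@(3,3):W
t=3: a0@(0,3):W a1@(3,0):W a2@(2,2):W a3@(3,3):W a4@(3,2):W
t=4: a0@(0,2):W a1@(3,3):W a2@(2,1):W a3@(3,2):W a4@(3,1):W
t=5: a0@(0,1):W a1@(3,2):W a2@(2,0):W a3@(3,1):W a4@(3,0):W
t=6: a0@(0,0):W a1@(3,1):W a2@(2,3):W a3@(3,0):W a4@(3,3):W
t=7: a0@(0,3):W a1@(3,0):W a2@(2,2):W a3@(3,3):W a4@(3,2):W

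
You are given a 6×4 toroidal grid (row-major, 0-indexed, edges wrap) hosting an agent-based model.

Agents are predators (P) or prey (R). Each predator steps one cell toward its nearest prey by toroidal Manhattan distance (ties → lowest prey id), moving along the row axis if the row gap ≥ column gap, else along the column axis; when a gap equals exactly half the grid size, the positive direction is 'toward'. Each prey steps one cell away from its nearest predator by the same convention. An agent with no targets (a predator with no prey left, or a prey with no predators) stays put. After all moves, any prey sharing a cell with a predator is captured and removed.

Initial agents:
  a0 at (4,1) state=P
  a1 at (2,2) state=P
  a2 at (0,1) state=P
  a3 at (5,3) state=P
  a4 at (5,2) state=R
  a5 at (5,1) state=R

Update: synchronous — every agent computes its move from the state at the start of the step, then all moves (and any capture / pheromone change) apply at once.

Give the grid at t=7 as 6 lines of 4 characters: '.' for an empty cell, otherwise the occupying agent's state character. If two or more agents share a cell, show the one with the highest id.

.R..
....
....
..P.
....
.PP.

t=1: a0@(5,1):P a1@(3,2):P a2@(5,1):P a3@(5,2):P a5@(0,1):R
t=2: a0@(0,1):P a1@(4,2):P a2@(0,1):P a3@(0,2):P a5@(1,1):R
t=3: a0@(1,1):P a1@(5,2):P a2@(1,1):P a3@(1,2):P a5@(2,1):R
t=4: a0@(2,1):P a1@(0,2):P a2@(2,1):P a3@(2,2):P a5@(3,1):R
t=5: a0@(3,1):P a1@(1,2):P a2@(3,1):P a3@(3,2):P a5@(4,1):R
t=6: a0@(4,1):P a1@(2,2):P a2@(4,1):P a3@(4,2):P a5@(5,1):R
t=7: a0@(5,1):P a1@(3,2):P a2@(5,1):P a3@(5,2):P a5@(0,1):R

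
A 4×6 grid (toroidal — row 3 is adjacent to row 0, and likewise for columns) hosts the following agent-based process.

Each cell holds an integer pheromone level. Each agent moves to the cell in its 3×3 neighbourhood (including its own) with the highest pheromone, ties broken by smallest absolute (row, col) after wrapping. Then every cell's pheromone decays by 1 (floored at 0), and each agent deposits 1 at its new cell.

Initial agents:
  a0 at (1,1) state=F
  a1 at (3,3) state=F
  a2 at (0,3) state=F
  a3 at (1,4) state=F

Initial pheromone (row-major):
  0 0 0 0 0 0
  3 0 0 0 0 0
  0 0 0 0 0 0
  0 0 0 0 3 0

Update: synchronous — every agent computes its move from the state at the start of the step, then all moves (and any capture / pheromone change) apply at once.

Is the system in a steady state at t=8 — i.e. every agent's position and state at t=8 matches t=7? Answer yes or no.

yes

t=1: a0@(1,0) a1@(3,4) a2@(3,4) a3@(0,3) | pheromone: 0 0 0 1 0 0 / 3 0 0 0 0 0 / 0 0 0 0 0 0 / 0 0 0 0 4 0
t=2: a0@(1,0) a1@(3,4) a2@(3,4) a3@(3,4) | pheromone: 0 0 0 0 0 0 / 3 0 0 0 0 0 / 0 0 0 0 0 0 / 0 0 0 0 6 0
t=3: a0@(1,0) a1@(3,4) a2@(3,4) a3@(3,4) | pheromone: 0 0 0 0 0 0 / 3 0 0 0 0 0 / 0 0 0 0 0 0 / 0 0 0 0 8 0
t=4: a0@(1,0) a1@(3,4) a2@(3,4) a3@(3,4) | pheromone: 0 0 0 0 0 0 / 3 0 0 0 0 0 / 0 0 0 0 0 0 / 0 0 0 0 10 0
t=5: a0@(1,0) a1@(3,4) a2@(3,4) a3@(3,4) | pheromone: 0 0 0 0 0 0 / 3 0 0 0 0 0 / 0 0 0 0 0 0 / 0 0 0 0 12 0
t=6: a0@(1,0) a1@(3,4) a2@(3,4) a3@(3,4) | pheromone: 0 0 0 0 0 0 / 3 0 0 0 0 0 / 0 0 0 0 0 0 / 0 0 0 0 14 0
t=7: a0@(1,0) a1@(3,4) a2@(3,4) a3@(3,4) | pheromone: 0 0 0 0 0 0 / 3 0 0 0 0 0 / 0 0 0 0 0 0 / 0 0 0 0 16 0
t=8: a0@(1,0) a1@(3,4) a2@(3,4) a3@(3,4) | pheromone: 0 0 0 0 0 0 / 3 0 0 0 0 0 / 0 0 0 0 0 0 / 0 0 0 0 18 0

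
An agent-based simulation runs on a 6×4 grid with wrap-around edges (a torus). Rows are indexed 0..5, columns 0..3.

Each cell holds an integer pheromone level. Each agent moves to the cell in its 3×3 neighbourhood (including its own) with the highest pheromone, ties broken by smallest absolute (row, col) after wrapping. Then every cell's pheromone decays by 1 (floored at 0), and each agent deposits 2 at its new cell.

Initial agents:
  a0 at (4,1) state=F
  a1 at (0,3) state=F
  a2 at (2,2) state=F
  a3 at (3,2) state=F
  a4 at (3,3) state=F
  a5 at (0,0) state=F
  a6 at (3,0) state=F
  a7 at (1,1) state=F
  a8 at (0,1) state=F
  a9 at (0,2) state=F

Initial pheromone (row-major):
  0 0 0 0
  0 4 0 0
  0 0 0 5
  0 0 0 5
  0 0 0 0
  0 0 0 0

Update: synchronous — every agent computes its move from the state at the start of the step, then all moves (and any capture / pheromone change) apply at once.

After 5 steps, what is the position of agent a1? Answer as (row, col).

(1, 1)

t=1: a0@(3,0) a1@(0,0) a2@(2,3) a3@(2,3) a4@(2,3) a5@(1,1) a6@(2,3) a7@(1,1) a8@(1,1) a9@(1,1) | pheromone: 2 0 0 0 / 0 11 0 0 / 0 0 0 12 / 2 0 0 4 / 0 0 0 0 / 0 0 0 0
t=2: a0@(2,3) a1@(1,1) a2@(2,3) a3@(2,3) a4@(2,3) a5@(1,1) a6@(2,3) a7@(1,1) a8@(1,1) a9@(1,1) | pheromone: 1 0 0 0 / 0 20 0 0 / 0 0 0 21 / 1 0 0 3 / 0 0 0 0 / 0 0 0 0
t=3: a0@(2,3) a1@(1,1) a2@(2,3) a3@(2,3) a4@(2,3) a5@(1,1) a6@(2,3) a7@(1,1) a8@(1,1) a9@(1,1) | pheromone: 0 0 0 0 / 0 29 0 0 / 0 0 0 30 / 0 0 0 2 / 0 0 0 0 / 0 0 0 0
t=4: a0@(2,3) a1@(1,1) a2@(2,3) a3@(2,3) a4@(2,3) a5@(1,1) a6@(2,3) a7@(1,1) a8@(1,1) a9@(1,1) | pheromone: 0 0 0 0 / 0 38 0 0 / 0 0 0 39 / 0 0 0 1 / 0 0 0 0 / 0 0 0 0
t=5: a0@(2,3) a1@(1,1) a2@(2,3) a3@(2,3) a4@(2,3) a5@(1,1) a6@(2,3) a7@(1,1) a8@(1,1) a9@(1,1) | pheromone: 0 0 0 0 / 0 47 0 0 / 0 0 0 48 / 0 0 0 0 / 0 0 0 0 / 0 0 0 0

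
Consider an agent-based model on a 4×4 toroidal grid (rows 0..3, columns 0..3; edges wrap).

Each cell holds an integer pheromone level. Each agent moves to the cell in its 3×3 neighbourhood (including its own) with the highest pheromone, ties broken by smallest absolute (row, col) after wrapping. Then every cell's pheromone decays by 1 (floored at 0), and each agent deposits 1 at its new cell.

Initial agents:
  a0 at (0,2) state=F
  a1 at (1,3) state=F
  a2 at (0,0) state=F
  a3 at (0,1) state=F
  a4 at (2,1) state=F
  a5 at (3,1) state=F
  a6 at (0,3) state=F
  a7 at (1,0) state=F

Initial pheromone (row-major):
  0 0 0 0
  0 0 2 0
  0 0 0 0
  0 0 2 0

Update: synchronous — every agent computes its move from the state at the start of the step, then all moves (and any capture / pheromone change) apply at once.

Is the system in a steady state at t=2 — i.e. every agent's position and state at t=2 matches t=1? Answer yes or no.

yes

t=1: a0@(1,2) a1@(1,2) a2@(0,0) a3@(1,2) a4@(1,2) a5@(3,2) a6@(1,2) a7@(0,0) | pheromone: 2 0 0 0 / 0 0 6 0 / 0 0 0 0 / 0 0 2 0
t=2: a0@(1,2) a1@(1,2) a2@(0,0) a3@(1,2) a4@(1,2) a5@(3,2) a6@(1,2) a7@(0,0) | pheromone: 3 0 0 0 / 0 0 10 0 / 0 0 0 0 / 0 0 2 0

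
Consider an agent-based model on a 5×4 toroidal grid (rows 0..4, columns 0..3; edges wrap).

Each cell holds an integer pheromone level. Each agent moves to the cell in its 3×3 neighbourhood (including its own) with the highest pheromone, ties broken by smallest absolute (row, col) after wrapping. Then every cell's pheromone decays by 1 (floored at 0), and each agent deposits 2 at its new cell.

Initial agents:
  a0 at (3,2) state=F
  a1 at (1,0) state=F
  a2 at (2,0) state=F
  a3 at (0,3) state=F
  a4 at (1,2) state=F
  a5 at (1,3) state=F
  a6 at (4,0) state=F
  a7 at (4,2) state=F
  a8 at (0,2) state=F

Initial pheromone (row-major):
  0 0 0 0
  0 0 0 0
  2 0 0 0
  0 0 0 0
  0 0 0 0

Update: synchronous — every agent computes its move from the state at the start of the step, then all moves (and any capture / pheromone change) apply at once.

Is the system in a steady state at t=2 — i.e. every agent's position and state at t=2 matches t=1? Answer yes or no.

t=1: a0@(2,1) a1@(2,0) a2@(2,0) a3@(0,0) a4@(0,1) a5@(2,0) a6@(0,0) a7@(0,1) a8@(0,1) | pheromone: 4 6 0 0 / 0 0 0 0 / 7 2 0 0 / 0 0 0 0 / 0 0 0 0
t=2: a0@(2,0) a1@(2,0) a2@(2,0) a3@(0,1) a4@(0,1) a5@(2,0) a6@(0,1) a7@(0,1) a8@(0,1) | pheromone: 3 15 0 0 / 0 0 0 0 / 14 1 0 0 / 0 0 0 0 / 0 0 0 0

no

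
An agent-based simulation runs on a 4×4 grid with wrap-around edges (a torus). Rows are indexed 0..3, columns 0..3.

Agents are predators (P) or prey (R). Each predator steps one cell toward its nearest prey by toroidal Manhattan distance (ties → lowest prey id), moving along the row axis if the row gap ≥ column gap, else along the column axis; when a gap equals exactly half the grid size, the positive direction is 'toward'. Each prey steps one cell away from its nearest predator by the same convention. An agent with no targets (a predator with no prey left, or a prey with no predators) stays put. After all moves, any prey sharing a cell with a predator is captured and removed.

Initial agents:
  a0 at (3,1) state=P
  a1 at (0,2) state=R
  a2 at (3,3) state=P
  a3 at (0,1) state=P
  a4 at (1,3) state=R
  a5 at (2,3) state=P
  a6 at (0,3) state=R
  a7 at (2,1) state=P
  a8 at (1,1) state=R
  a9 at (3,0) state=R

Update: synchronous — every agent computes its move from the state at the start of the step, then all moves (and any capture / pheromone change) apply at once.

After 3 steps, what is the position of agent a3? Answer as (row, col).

t=1: a0@(3,0):P a2@(0,3):P a3@(0,2):P a5@(1,3):P a7@(1,1):P a8@(2,1):R a9@(3,3):R
t=2: a0@(3,3):P a2@(3,3):P a3@(3,2):P a5@(2,3):P a7@(2,1):P a8@(3,1):R
t=3: a0@(3,0):P a2@(3,0):P a3@(3,1):P a5@(2,0):P a7@(3,1):P

(3, 1)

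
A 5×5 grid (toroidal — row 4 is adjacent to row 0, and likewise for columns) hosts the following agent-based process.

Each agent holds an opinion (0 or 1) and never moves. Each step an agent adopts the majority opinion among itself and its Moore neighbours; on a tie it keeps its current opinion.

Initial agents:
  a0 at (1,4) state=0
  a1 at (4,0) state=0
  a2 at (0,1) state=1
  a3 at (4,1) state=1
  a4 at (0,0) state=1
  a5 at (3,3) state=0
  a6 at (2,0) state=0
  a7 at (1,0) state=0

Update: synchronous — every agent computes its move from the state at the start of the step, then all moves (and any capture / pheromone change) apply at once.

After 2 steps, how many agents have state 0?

4

t=1: a0@(1,4):0 a1@(4,0):1 a2@(0,1):1 a3@(4,1):1 a4@(0,0):1 a5@(3,3):0 a6@(2,0):0 a7@(1,0):0
t=2: (unchanged — steady state)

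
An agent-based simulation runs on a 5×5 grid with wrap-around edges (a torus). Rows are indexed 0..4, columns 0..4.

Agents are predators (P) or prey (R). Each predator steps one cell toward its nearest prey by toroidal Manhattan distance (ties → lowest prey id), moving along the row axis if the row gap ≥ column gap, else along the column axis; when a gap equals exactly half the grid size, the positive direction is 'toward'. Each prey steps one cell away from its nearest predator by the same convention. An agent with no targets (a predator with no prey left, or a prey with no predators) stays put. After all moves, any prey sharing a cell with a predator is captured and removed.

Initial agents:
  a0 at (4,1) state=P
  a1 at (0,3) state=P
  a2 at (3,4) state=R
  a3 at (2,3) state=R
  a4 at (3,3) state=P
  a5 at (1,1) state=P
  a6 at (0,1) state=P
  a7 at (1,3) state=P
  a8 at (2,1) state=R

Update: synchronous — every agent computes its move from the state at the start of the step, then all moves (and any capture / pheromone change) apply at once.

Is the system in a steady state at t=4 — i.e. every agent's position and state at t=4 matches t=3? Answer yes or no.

yes

t=1: a0@(3,1):P a1@(1,3):P a2@(3,0):R a4@(3,4):P a5@(2,1):P a6@(1,1):P a7@(2,3):P
t=2: a0@(3,0):P a1@(2,3):P a2@(3,4):R a4@(3,0):P a5@(3,1):P a6@(2,1):P a7@(2,4):P
t=3: a0@(3,4):P a1@(3,3):P a4@(3,4):P a5@(3,0):P a6@(2,0):P a7@(3,4):P
t=4: (unchanged — steady state)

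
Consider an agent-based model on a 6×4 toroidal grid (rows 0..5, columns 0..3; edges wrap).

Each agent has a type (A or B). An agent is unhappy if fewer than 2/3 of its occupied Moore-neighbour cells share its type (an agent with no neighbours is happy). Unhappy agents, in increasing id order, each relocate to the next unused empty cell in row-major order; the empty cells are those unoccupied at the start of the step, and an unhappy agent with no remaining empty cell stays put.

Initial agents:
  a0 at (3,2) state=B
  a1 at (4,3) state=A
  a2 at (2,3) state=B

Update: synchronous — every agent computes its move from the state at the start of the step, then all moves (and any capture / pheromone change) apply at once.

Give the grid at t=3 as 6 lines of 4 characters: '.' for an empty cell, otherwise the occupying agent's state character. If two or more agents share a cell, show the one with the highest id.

BA..
....
...B
....
....
....

t=1: a0@(0,0):B a1@(0,1):A a2@(2,3):B
t=2: a0@(0,2):B a1@(0,3):A a2@(2,3):B
t=3: a0@(0,0):B a1@(0,1):A a2@(2,3):B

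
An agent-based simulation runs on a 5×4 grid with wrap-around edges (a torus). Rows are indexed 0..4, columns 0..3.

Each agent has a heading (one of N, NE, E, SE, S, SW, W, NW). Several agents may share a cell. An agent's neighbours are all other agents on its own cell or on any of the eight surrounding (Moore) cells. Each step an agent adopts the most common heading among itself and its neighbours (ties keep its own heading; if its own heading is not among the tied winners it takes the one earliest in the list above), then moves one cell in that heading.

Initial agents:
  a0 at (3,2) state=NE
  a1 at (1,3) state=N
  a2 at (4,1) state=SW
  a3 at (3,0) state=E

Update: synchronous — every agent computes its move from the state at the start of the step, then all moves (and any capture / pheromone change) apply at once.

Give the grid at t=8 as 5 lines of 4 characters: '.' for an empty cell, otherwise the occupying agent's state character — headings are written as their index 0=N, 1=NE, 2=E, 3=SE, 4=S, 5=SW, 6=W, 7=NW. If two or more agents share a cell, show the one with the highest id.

t=1: a0@(2,3):NE a1@(0,3):N a2@(0,0):SW a3@(3,1):E
t=2: a0@(1,0):NE a1@(4,3):N a2@(1,3):SW a3@(3,2):E
t=3: a0@(0,1):NE a1@(3,3):N a2@(2,2):SW a3@(3,3):E
t=4: a0@(4,2):NE a1@(2,3):N a2@(3,1):SW a3@(3,0):E
t=5: a0@(3,3):NE a1@(1,3):N a2@(4,0):SW a3@(3,1):E
t=6: a0@(2,0):NE a1@(0,3):N a2@(0,3):SW a3@(3,2):E
t=7: a0@(1,1):NE a1@(4,3):N a2@(1,2):SW a3@(3,3):E
t=8: a0@(0,2):NE a1@(3,3):N a2@(2,1):SW a3@(3,0):E

..1.
....
.5..
2..0
....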